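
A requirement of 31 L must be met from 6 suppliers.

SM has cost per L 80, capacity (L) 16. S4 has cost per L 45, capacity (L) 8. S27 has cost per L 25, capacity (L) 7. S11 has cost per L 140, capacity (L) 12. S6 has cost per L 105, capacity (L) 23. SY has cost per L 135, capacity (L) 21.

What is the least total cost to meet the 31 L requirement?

1815

Fill from the cheapest supplier first.
Take 7 from S27 at 25 ; need 24 more.
S4 (45): use full 8 ; 16 L to go.
SM (80): use full 16 ; 0 L to go.
S6, SY, S11: unused.
Cost = 7×25 + 8×45 + 16×80 = 1815.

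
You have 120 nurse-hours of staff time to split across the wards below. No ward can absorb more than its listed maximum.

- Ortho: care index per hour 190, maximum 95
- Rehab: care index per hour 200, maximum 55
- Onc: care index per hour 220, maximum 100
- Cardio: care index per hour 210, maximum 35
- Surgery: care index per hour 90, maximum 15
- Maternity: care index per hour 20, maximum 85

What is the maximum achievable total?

26200

Highest care index per hour first: Onc 220 > Cardio 210 > Rehab 200 > Ortho 190 > Surgery 90 > Maternity 20.
Give Onc 100 to hit its cap of 100 — 20 left.
Cardio: +20 (room for 35) → 20. Pool exhausted.
Total = 220×100 + 210×20 = 26200.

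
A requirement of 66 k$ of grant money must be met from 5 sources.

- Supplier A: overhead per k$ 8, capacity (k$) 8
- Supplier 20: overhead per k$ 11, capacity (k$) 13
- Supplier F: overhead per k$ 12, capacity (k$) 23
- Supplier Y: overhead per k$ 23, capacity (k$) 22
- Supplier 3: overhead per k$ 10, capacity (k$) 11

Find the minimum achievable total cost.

846

Fill from the cheapest source first.
Supplier A at 8: take all 8 k$ — 58 still needed.
Supplier 3 at 10: take all 11 k$ — 47 still needed.
Supplier 20 at 11: take all 13 k$ — 34 still needed.
Take 23 from Supplier F at 12 — need 11 more.
Supplier Y at 23: take 11 of its 22 — requirement met.
Cost = 8×8 + 11×10 + 13×11 + 23×12 + 11×23 = 846.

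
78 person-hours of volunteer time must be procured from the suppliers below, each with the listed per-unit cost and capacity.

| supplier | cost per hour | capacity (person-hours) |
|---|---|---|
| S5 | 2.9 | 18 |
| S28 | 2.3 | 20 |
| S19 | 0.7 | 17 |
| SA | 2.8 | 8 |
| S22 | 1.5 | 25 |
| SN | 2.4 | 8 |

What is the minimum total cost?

Fill from the cheapest supplier first.
S19 at 0.7: take all 17 person-hours → 61 still needed.
S22 (1.5): use full 25 → 36 person-hours to go.
S28 at 2.3: take all 20 person-hours → 16 still needed.
SN (2.4): use full 8 → 8 person-hours to go.
Take 8 from SA at 2.8 → need 0 more.
S5: unused.
Cost = 17×0.7 + 25×1.5 + 20×2.3 + 8×2.4 + 8×2.8 = 137.

137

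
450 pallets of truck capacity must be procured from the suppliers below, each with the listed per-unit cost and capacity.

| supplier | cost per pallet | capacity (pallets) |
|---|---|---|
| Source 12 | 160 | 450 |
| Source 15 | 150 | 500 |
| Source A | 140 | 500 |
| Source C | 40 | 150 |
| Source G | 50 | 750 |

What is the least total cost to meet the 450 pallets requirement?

21000

Use suppliers in increasing cost order.
Take 150 from Source C at 40 → need 300 more.
Take 300 from Source G at 50 to finish.
Source A, Source 15, Source 12: unused.
Cost = 150×40 + 300×50 = 21000.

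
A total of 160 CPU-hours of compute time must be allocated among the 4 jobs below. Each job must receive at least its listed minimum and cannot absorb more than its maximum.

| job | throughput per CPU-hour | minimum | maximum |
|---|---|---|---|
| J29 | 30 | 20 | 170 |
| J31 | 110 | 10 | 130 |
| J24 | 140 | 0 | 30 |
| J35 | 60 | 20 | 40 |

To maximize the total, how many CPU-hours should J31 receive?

90

Meeting every minimum uses 20+10+0+20 = 50 CPU-hours, leaving 110.
Rank by throughput per CPU-hour: J24 140 > J31 110 > J35 60 > J29 30.
J24: +30 to 30 (cap) — 80 left.
J31 has room for 120 more but only 80 remain, so it gets 90.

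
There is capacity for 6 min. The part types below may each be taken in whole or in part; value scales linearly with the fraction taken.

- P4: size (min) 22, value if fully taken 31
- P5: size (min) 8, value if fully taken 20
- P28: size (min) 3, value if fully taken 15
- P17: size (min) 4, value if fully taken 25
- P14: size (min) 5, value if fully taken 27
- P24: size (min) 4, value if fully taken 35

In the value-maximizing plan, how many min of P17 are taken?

2

Rank by value-to-size ratio: P24 35/4≈8.75, P17 25/4≈6.25, P14 27/5≈5.4, P28 15/3≈5, P5 20/8≈2.5, P4 31/22≈1.41.
Take all of P24 (4 min, value 35) ; 2 min left.
2 min left: a 2/4 share of P17 gives 25×2/4 = 12.5.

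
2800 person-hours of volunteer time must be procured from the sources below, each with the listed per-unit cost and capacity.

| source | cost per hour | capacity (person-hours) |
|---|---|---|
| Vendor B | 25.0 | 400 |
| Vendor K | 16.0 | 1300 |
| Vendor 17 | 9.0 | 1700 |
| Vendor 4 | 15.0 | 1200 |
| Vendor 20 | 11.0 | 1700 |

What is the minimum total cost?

Use sources in increasing cost order.
Take 1700 from Vendor 17 at 9.0 → need 1100 more.
Take 1100 from Vendor 20 at 11.0 to finish.
Vendor 4, Vendor K, Vendor B: unused.
Cost = 1700×9.0 + 1100×11.0 = 27400.

27400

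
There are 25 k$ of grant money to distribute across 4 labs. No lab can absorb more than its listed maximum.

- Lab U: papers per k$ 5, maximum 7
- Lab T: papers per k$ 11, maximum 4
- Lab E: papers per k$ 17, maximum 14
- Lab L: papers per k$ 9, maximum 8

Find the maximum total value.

345

Order the labs by papers per k$: Lab E 17 > Lab T 11 > Lab L 9 > Lab U 5.
Lab E takes 14 to reach its cap of 14 ; 11 left.
Lab T takes 4 to reach its cap of 4 ; 7 left.
Lab L has room for 8 but only 7 remain, so it gets 7.
Total = 11×4 + 17×14 + 9×7 = 345.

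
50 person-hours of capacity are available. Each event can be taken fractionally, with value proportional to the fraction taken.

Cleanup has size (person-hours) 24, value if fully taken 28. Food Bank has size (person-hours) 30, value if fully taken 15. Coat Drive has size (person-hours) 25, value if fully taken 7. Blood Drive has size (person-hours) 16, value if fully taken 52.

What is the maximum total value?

85

Best value per unit of size first: Blood Drive 52/16≈3.25, Cleanup 28/24≈1.17, Food Bank 15/30≈0.5, Coat Drive 7/25≈0.28.
Blood Drive: take in full, 16 person-hours for value 52 — 34 left.
Take all of Cleanup (24 person-hours, value 28) — 10 person-hours left.
10 person-hours left: a 10/30 share of Food Bank gives 15×10/30 = 5.
Total value = 85.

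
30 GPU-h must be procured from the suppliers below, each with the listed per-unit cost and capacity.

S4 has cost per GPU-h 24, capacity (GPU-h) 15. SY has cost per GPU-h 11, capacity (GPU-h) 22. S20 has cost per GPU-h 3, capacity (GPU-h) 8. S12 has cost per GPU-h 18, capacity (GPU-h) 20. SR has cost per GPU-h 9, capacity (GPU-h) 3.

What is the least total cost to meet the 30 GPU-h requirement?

Cheapest first:
S20 (3): use full 8 ; 22 GPU-h to go.
Take 3 from SR at 9 ; need 19 more.
Take 19 from SY at 11 to finish.
S12, S4: unused.
Cost = 8×3 + 3×9 + 19×11 = 260.

260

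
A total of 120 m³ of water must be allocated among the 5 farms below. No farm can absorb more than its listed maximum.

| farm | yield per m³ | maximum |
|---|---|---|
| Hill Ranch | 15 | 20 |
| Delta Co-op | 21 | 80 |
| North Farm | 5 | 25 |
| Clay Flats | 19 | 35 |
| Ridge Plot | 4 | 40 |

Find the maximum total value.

2420

Rank by yield per m³: Delta Co-op 21 > Clay Flats 19 > Hill Ranch 15 > North Farm 5 > Ridge Plot 4.
Delta Co-op takes 80 to reach its cap of 80 → 40 left.
Clay Flats: +35 to 35 (cap) → 5 left.
Hill Ranch: +5 (room for 20) → 5. Pool exhausted.
Total = 15×5 + 21×80 + 19×35 = 2420.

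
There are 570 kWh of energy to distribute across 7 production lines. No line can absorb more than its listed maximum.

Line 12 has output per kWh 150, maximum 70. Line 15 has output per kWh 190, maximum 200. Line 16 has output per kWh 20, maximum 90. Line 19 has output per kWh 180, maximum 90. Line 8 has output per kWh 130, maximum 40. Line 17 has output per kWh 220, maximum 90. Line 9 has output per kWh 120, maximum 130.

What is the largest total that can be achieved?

99300

Order the production lines by output per kWh: Line 17 220 > Line 15 190 > Line 19 180 > Line 12 150 > Line 8 130 > Line 9 120 > Line 16 20.
Line 17: +90 to 90 (cap) ; 480 left.
Give Line 15 200 to hit its cap of 200 ; 280 left.
Line 19 takes 90 to reach its cap of 90 ; 190 left.
Give Line 12 70 to hit its cap of 70 ; 120 left.
Line 8 takes 40 to reach its cap of 40 ; 80 left.
Line 9: +80 (room for 130) → 80. Pool exhausted.
Total = 150×70 + 190×200 + 180×90 + 130×40 + 220×90 + 120×80 = 99300.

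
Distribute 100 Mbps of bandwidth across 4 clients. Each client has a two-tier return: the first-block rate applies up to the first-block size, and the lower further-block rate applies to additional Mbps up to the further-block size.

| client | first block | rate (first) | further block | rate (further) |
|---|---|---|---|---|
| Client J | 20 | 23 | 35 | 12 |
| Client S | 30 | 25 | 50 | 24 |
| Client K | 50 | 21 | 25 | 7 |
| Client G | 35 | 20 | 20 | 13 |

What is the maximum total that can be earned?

Treat each block as its own option and order by rate: Client S/tier1 25 > Client S/tier2 24 > Client J/tier1 23 > Client K/tier1 21 > Client G/tier1 20 > Client G/tier2 13 > Client J/tier2 12 > Client K/tier2 7.
Client S tier1 at 25: fill all 30 → 70 left.
Client S tier2 at 24: fill all 50 → 20 left.
Fill Client J tier1 block (20 at 23) → 0 left.
Total = 25×30 + 24×50 + 23×20 = 2410.

2410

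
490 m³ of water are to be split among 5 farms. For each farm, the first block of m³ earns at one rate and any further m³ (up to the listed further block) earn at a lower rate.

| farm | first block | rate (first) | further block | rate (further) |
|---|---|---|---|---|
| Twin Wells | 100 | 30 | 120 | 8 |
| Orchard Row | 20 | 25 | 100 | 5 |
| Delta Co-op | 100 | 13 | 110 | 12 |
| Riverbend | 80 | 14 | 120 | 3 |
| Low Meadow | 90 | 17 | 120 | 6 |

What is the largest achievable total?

8650

Treat each block as its own option and order by rate: Twin Wells/first 30 > Orchard Row/first 25 > Low Meadow/first 17 > Riverbend/first 14 > Delta Co-op/first 13 > Delta Co-op/second 12 > Twin Wells/second 8 > Low Meadow/second 6 > Orchard Row/second 5 > Riverbend/second 3.
Twin Wells first at 30: fill all 100 → 390 left.
Fill Orchard Row first block (20 at 25) → 370 left.
Low Meadow first at 17: fill all 90 → 280 left.
Riverbend/first (14): +80 → 200 left.
Delta Co-op first at 13: fill all 100 → 100 left.
Delta Co-op/second: +100 of 110 at 12; pool empty.
Total = 30×100 + 25×20 + 17×90 + 14×80 + 13×100 + 12×100 = 8650.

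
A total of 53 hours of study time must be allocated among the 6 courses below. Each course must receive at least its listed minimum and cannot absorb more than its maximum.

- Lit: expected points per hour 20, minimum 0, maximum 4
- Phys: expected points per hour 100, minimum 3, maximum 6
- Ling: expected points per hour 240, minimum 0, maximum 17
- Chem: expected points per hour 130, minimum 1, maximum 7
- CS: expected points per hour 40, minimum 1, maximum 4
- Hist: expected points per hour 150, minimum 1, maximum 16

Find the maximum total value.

Meeting every minimum uses 0+3+0+1+1+1 = 6 hours, leaving 47.
Highest expected points per hour first: Ling 240 > Hist 150 > Chem 130 > Phys 100 > CS 40 > Lit 20.
Give Ling 17 more to hit its cap of 17 — 30 left.
Give Hist 15 more to hit its cap of 16 — 15 left.
Give Chem 6 more to hit its cap of 7 — 9 left.
Phys takes 3 more to reach its cap of 6 — 6 left.
Give CS 3 more to hit its cap of 4 — 3 left.
Only 3 left; Lit takes them to reach 3.
Total = 20×3 + 100×6 + 240×17 + 130×7 + 40×4 + 150×16 = 8210.

8210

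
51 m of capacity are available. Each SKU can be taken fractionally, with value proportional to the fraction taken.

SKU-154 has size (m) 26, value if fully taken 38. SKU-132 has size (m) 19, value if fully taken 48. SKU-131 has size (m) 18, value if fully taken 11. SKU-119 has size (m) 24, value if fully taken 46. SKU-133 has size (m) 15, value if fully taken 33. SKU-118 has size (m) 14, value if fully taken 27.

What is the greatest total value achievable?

113.75

Sort by value density: SKU-132 48/19≈2.53, SKU-133 33/15≈2.2, SKU-118 27/14≈1.93, SKU-119 46/24≈1.92, SKU-154 38/26≈1.46, SKU-131 11/18≈0.611.
SKU-132: take in full, 19 m for value 48 ; 32 left.
SKU-133: take in full, 15 m for value 33 ; 17 left.
Take all of SKU-118 (14 m, value 27) ; 3 m left.
Fill the last 3 m with part of SKU-119: 3/24 of it earns 5.75.
Total value = 113.75.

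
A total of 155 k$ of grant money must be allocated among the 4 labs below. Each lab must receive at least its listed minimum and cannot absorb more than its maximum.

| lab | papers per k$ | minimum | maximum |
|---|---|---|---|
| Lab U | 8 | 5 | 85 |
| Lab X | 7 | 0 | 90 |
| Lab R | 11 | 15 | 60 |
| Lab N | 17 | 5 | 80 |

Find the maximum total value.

Meeting every minimum uses 5+0+15+5 = 25 k$, leaving 130.
Highest papers per k$ first: Lab N 17 > Lab R 11 > Lab U 8 > Lab X 7.
Lab N takes 75 more to reach its cap of 80 → 55 left.
Lab R takes 45 more to reach its cap of 60 → 10 left.
Only 10 left; Lab U takes them to reach 15.
Total = 8×15 + 11×60 + 17×80 = 2140.

2140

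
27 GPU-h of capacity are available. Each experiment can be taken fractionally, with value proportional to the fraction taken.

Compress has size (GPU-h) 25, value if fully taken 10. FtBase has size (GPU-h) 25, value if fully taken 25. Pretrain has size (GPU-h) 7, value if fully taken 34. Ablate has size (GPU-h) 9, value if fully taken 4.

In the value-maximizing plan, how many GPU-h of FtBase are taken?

20

Sort by value density: Pretrain 34/7≈4.86, FtBase 25/25≈1, Ablate 4/9≈0.444, Compress 10/25≈0.4.
Pretrain: take in full, 7 GPU-h for value 34 → 20 left.
20 GPU-h left: a 20/25 share of FtBase gives 25×20/25 = 20.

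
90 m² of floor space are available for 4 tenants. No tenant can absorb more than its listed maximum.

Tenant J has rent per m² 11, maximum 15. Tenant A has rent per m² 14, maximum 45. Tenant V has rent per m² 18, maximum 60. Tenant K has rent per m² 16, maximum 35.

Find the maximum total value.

1560

Order the tenants by rent per m²: Tenant V 18 > Tenant K 16 > Tenant A 14 > Tenant J 11.
Tenant V: +60 to 60 (cap) — 30 left.
Only 30 left; Tenant K takes them to reach 30.
Total = 18×60 + 16×30 = 1560.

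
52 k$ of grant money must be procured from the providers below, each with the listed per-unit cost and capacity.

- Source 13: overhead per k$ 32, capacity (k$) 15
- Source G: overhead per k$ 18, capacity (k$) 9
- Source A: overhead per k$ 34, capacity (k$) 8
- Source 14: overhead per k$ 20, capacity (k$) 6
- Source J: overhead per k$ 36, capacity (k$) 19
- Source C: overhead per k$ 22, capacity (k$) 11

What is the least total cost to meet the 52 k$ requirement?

Cheapest first:
Source G (18): use full 9 ; 43 k$ to go.
Source 14 (20): use full 6 ; 37 k$ to go.
Source C (22): use full 11 ; 26 k$ to go.
Source 13 at 32: take all 15 k$ ; 11 still needed.
Source A (34): use full 8 ; 3 k$ to go.
Source J (36): take the remaining 3 ; done.
Cost = 9×18 + 6×20 + 11×22 + 15×32 + 8×34 + 3×36 = 1384.

1384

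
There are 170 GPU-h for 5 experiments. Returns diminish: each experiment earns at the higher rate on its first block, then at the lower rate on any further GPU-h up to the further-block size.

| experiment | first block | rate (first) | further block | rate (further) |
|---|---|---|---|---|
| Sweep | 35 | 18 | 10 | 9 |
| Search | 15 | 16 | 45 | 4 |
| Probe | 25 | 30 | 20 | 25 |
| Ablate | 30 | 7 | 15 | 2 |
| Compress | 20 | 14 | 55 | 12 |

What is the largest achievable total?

3060

Rank every tier by rate: Probe/T1 30 > Probe/T2 25 > Sweep/T1 18 > Search/T1 16 > Compress/T1 14 > Compress/T2 12 > Sweep/T2 9 > Ablate/T1 7 > Search/T2 4 > Ablate/T2 2.
Fill Probe T1 block (25 at 30) — 145 left.
Probe T2 at 25: fill all 20 — 125 left.
Sweep/T1 (18): +35 — 90 left.
Search/T1 (16): +15 — 75 left.
Compress/T1 (14): +20 — 55 left.
Compress T2 at 12: fill all 55 — 0 left.
Total = 30×25 + 25×20 + 18×35 + 16×15 + 14×20 + 12×55 = 3060.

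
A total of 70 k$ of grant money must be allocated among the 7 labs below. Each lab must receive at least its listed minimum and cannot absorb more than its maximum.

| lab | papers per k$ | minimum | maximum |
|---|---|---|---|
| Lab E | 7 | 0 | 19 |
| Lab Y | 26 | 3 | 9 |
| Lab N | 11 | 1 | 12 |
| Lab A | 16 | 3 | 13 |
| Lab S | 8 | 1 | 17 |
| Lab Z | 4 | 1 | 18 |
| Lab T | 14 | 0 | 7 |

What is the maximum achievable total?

889

Meeting every minimum uses 0+3+1+3+1+1+0 = 9 k$, leaving 61.
Highest papers per k$ first: Lab Y 26 > Lab A 16 > Lab T 14 > Lab N 11 > Lab S 8 > Lab E 7 > Lab Z 4.
Lab Y takes 6 more to reach its cap of 9 → 55 left.
Lab A: +10 to 13 (cap) → 45 left.
Give Lab T 7 more to hit its cap of 7 → 38 left.
Lab N takes 11 more to reach its cap of 12 → 27 left.
Lab S takes 16 more to reach its cap of 17 → 11 left.
Only 11 left; Lab E takes them to reach 11.
Total = 7×11 + 26×9 + 11×12 + 16×13 + 8×17 + 4×1 + 14×7 = 889.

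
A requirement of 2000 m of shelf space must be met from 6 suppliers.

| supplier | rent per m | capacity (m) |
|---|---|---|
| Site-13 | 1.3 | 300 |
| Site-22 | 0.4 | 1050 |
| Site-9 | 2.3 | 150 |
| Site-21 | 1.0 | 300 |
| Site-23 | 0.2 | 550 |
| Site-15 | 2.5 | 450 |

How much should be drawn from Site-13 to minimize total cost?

100

Cheapest first:
Site-23 at 0.2: take all 550 m → 1450 still needed.
Site-22 (0.4): use full 1050 → 400 m to go.
Take 300 from Site-21 at 1.0 → need 100 more.
Site-13 at 1.3: take 100 of its 300 → requirement met.
Site-9, Site-15: unused.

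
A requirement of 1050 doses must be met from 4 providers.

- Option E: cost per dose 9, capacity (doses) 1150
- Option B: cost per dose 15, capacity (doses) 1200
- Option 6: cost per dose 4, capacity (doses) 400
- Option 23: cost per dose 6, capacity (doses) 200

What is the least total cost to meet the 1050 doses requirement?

6850

Cheapest first:
Take 400 from Option 6 at 4 → need 650 more.
Option 23 at 6: take all 200 doses → 450 still needed.
Take 450 from Option E at 9 to finish.
Option B: unused.
Cost = 400×4 + 200×6 + 450×9 = 6850.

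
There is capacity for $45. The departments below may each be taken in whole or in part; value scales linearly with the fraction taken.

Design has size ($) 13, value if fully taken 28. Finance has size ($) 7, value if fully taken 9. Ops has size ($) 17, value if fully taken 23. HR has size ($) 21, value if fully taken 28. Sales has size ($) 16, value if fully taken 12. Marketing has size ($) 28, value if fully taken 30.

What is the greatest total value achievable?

Best value per unit of size first: Design 28/13≈2.15, Ops 23/17≈1.35, HR 28/21≈1.33, Finance 9/7≈1.29, Marketing 30/28≈1.07, Sales 12/16≈0.75.
All 13 $ of Design fit (value 28) — 32 remain.
Take all of Ops (17 $, value 23) — 15 $ left.
Fill the last 15 $ with part of HR: 15/21 of it earns 20.
Total value = 71.

71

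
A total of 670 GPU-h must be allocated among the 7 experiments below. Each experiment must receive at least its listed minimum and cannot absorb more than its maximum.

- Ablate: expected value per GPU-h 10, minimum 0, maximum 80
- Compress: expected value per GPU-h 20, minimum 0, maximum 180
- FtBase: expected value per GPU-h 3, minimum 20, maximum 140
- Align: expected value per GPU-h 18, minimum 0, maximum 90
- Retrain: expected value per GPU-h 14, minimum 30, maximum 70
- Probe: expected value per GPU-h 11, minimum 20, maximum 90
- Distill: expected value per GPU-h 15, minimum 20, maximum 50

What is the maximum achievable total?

9070

Meeting every minimum uses 0+0+20+0+30+20+20 = 90 GPU-h, leaving 580.
Order the experiments by expected value per GPU-h: Compress 20 > Align 18 > Distill 15 > Retrain 14 > Probe 11 > Ablate 10 > FtBase 3.
Compress: +180 to 180 (cap) ; 400 left.
Align takes 90 more to reach its cap of 90 ; 310 left.
Distill takes 30 more to reach its cap of 50 ; 280 left.
Give Retrain 40 more to hit its cap of 70 ; 240 left.
Probe takes 70 more to reach its cap of 90 ; 170 left.
Ablate: +80 to 80 (cap) ; 90 left.
FtBase has room for 120 more but only 90 remain, so it gets 110.
Total = 10×80 + 20×180 + 3×110 + 18×90 + 14×70 + 11×90 + 15×50 = 9070.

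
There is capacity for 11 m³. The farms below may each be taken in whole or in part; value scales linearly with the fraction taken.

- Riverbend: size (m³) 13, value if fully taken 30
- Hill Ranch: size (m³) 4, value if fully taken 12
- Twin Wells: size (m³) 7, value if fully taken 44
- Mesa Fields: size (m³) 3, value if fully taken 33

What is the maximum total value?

80

Rank by value-to-size ratio: Mesa Fields 33/3≈11, Twin Wells 44/7≈6.29, Hill Ranch 12/4≈3, Riverbend 30/13≈2.31.
All 3 m³ of Mesa Fields fit (value 33) → 8 remain.
Twin Wells: take in full, 7 m³ for value 44 → 1 left.
Only 1 m³ remain; take 1/4 of Hill Ranch for value 12×1/4 = 3.
Total value = 80.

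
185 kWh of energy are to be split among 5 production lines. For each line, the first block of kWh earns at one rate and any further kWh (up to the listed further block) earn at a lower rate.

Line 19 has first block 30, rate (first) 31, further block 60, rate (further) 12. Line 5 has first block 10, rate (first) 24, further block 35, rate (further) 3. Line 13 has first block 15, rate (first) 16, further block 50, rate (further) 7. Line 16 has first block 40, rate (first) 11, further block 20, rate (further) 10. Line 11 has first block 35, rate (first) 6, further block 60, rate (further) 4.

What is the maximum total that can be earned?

2840

Order all 10 blocks by rate: Line 19/tier1 31 > Line 5/tier1 24 > Line 13/tier1 16 > Line 19/tier2 12 > Line 16/tier1 11 > Line 16/tier2 10 > Line 13/tier2 7 > Line 11/tier1 6 > Line 11/tier2 4 > Line 5/tier2 3.
Line 19/tier1 (31): +30 — 155 left.
Line 5 tier1 at 24: fill all 10 — 145 left.
Line 13 tier1 at 16: fill all 15 — 130 left.
Fill Line 19 tier2 block (60 at 12) — 70 left.
Fill Line 16 tier1 block (40 at 11) — 30 left.
Line 16 tier2 at 10: fill all 20 — 10 left.
Line 13/tier2: +10 of 50 at 7; pool empty.
Total = 31×30 + 24×10 + 16×15 + 12×60 + 11×40 + 10×20 + 7×10 = 2840.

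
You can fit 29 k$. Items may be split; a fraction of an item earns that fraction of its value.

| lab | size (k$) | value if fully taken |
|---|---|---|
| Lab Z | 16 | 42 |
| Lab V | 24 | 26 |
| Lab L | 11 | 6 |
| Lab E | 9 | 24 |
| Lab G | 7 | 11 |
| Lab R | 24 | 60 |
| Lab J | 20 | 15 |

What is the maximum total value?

Rank by value-to-size ratio: Lab E 24/9≈2.67, Lab Z 42/16≈2.62, Lab R 60/24≈2.5, Lab G 11/7≈1.57, Lab V 26/24≈1.08, Lab J 15/20≈0.75, Lab L 6/11≈0.545.
All 9 k$ of Lab E fit (value 24) — 20 remain.
Take all of Lab Z (16 k$, value 42) — 4 k$ left.
Only 4 k$ remain; take 4/24 of Lab R for value 60×4/24 = 10.
Total value = 76.

76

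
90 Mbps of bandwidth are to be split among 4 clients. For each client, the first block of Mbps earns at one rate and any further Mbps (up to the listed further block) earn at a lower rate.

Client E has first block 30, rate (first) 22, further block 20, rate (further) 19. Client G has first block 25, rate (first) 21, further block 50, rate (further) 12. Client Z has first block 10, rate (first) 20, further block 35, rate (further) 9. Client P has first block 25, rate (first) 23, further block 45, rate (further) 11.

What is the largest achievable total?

Rank every tier by rate: Client P/first 23 > Client E/first 22 > Client G/first 21 > Client Z/first 20 > Client E/second 19 > Client G/second 12 > Client P/second 11 > Client Z/second 9.
Client P/first (23): +25 ; 65 left.
Client E/first (22): +30 ; 35 left.
Fill Client G first block (25 at 21) ; 10 left.
Client Z first at 20: fill all 10 ; 0 left.
Total = 23×25 + 22×30 + 21×25 + 20×10 = 1960.

1960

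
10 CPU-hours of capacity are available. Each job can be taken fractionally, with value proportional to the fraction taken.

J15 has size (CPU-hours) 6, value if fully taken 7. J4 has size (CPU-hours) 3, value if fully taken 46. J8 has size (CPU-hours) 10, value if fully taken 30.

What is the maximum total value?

67

Rank by value-to-size ratio: J4 46/3≈15.3, J8 30/10≈3, J15 7/6≈1.17.
Take all of J4 (3 CPU-hours, value 46) ; 7 CPU-hours left.
Only 7 CPU-hours remain; take 7/10 of J8 for value 30×7/10 = 21.
Total value = 67.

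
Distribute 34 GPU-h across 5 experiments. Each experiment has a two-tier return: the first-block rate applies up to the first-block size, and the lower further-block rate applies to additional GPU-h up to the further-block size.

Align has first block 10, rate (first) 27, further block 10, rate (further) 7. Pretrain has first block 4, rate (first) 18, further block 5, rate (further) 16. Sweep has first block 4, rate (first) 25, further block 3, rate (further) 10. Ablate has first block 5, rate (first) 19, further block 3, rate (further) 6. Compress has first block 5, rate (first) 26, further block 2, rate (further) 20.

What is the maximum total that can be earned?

Treat each block as its own option and order by rate: Align/tier1 27 > Compress/tier1 26 > Sweep/tier1 25 > Compress/tier2 20 > Ablate/tier1 19 > Pretrain/tier1 18 > Pretrain/tier2 16 > Sweep/tier2 10 > Align/tier2 7 > Ablate/tier2 6.
Align/tier1 (27): +10 — 24 left.
Fill Compress tier1 block (5 at 26) — 19 left.
Sweep tier1 at 25: fill all 4 — 15 left.
Fill Compress tier2 block (2 at 20) — 13 left.
Ablate tier1 at 19: fill all 5 — 8 left.
Pretrain/tier1 (18): +4 — 4 left.
Pretrain tier2 at 16: only 4 left, fill 4.
Total = 27×10 + 26×5 + 25×4 + 20×2 + 19×5 + 18×4 + 16×4 = 771.

771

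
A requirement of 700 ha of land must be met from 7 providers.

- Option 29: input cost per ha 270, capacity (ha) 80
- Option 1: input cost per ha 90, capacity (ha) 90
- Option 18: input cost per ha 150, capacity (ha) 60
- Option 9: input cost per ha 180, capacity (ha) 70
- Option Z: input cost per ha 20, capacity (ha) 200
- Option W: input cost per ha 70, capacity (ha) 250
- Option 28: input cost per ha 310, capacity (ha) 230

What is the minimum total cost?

59300

Fill from the cheapest provider first.
Option Z at 20: take all 200 ha → 500 still needed.
Option W at 70: take all 250 ha → 250 still needed.
Take 90 from Option 1 at 90 → need 160 more.
Take 60 from Option 18 at 150 → need 100 more.
Option 9 (180): use full 70 → 30 ha to go.
Option 29 (270): take the remaining 30 → done.
Option 28: unused.
Cost = 200×20 + 250×70 + 90×90 + 60×150 + 70×180 + 30×270 = 59300.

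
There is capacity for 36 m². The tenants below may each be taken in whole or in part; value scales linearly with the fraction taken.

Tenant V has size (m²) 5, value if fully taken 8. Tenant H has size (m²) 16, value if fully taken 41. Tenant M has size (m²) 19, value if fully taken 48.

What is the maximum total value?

90.6

Rank by value-to-size ratio: Tenant H 41/16≈2.56, Tenant M 48/19≈2.53, Tenant V 8/5≈1.6.
Tenant H: take in full, 16 m² for value 41 ; 20 left.
All 19 m² of Tenant M fit (value 48) ; 1 remain.
Only 1 m² remain; take 1/5 of Tenant V for value 8×1/5 = 1.6.
Total value = 90.6.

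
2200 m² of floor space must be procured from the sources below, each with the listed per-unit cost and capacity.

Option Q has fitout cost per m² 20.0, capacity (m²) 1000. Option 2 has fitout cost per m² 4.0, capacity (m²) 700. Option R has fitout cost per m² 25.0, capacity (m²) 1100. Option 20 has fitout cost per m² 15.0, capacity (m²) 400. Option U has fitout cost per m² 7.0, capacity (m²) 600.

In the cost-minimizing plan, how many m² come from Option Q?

Cheapest first:
Take 700 from Option 2 at 4.0 → need 1500 more.
Option U at 7.0: take all 600 m² → 900 still needed.
Option 20 at 15.0: take all 400 m² → 500 still needed.
Option Q at 20.0: take 500 of its 1000 → requirement met.
Option R: unused.

500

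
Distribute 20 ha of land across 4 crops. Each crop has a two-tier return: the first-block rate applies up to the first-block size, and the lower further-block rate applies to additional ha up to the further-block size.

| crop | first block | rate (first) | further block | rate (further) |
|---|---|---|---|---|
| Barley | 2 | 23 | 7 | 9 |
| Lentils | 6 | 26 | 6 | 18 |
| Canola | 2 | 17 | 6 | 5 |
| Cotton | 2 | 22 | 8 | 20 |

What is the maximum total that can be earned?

Treat each block as its own option and order by rate: Lentils/first 26 > Barley/first 23 > Cotton/first 22 > Cotton/second 20 > Lentils/second 18 > Canola/first 17 > Barley/second 9 > Canola/second 5.
Lentils/first (26): +6 — 14 left.
Fill Barley first block (2 at 23) — 12 left.
Cotton first at 22: fill all 2 — 10 left.
Fill Cotton second block (8 at 20) — 2 left.
Lentils second at 18: only 2 left, fill 2.
Total = 26×6 + 23×2 + 22×2 + 20×8 + 18×2 = 442.

442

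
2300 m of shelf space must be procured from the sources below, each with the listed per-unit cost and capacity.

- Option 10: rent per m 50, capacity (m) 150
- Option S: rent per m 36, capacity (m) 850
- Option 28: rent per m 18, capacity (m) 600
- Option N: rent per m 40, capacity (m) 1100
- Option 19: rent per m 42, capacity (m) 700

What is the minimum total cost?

75400

Fill from the cheapest source first.
Option 28 at 18: take all 600 m ; 1700 still needed.
Take 850 from Option S at 36 ; need 850 more.
Option N (40): take the remaining 850 ; done.
Option 19, Option 10: unused.
Cost = 600×18 + 850×36 + 850×40 = 75400.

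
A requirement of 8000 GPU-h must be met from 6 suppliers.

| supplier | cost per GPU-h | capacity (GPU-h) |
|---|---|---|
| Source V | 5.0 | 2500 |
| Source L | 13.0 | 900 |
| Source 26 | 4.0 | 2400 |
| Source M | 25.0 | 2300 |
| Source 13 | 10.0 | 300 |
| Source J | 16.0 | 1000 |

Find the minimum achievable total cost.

Fill from the cheapest supplier first.
Source 26 (4.0): use full 2400 → 5600 GPU-h to go.
Source V (5.0): use full 2500 → 3100 GPU-h to go.
Take 300 from Source 13 at 10.0 → need 2800 more.
Take 900 from Source L at 13.0 → need 1900 more.
Source J (16.0): use full 1000 → 900 GPU-h to go.
Source M at 25.0: take 900 of its 2300 → requirement met.
Cost = 2400×4.0 + 2500×5.0 + 300×10.0 + 900×13.0 + 1000×16.0 + 900×25.0 = 75300.

75300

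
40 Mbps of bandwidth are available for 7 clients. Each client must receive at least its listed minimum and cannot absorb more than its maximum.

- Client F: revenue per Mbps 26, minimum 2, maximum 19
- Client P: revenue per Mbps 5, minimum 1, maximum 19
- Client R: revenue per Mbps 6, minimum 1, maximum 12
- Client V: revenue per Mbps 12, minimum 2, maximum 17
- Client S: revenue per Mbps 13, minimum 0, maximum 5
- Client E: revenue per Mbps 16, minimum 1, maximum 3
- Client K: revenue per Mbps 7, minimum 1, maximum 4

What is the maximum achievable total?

Meeting every minimum uses 2+1+1+2+0+1+1 = 8 Mbps, leaving 32.
Order the clients by revenue per Mbps: Client F 26 > Client E 16 > Client S 13 > Client V 12 > Client K 7 > Client R 6 > Client P 5.
Give Client F 17 more to hit its cap of 19 ; 15 left.
Client E: +2 to 3 (cap) ; 13 left.
Client S takes 5 more to reach its cap of 5 ; 8 left.
Client V: +8 (room for 15) → 10. Pool exhausted.
Total = 26×19 + 5×1 + 6×1 + 12×10 + 13×5 + 16×3 + 7×1 = 745.

745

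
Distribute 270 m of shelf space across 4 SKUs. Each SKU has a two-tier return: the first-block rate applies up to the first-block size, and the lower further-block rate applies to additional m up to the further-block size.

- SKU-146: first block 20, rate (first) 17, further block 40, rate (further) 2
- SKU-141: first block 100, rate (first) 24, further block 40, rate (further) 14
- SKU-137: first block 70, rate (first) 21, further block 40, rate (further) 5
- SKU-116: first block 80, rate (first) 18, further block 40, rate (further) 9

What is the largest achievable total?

Order all 8 blocks by rate: SKU-141/tier1 24 > SKU-137/tier1 21 > SKU-116/tier1 18 > SKU-146/tier1 17 > SKU-141/tier2 14 > SKU-116/tier2 9 > SKU-137/tier2 5 > SKU-146/tier2 2.
SKU-141 tier1 at 24: fill all 100 ; 170 left.
SKU-137 tier1 at 21: fill all 70 ; 100 left.
SKU-116 tier1 at 18: fill all 80 ; 20 left.
SKU-146/tier1 (17): +20 ; 0 left.
Total = 24×100 + 21×70 + 18×80 + 17×20 = 5650.

5650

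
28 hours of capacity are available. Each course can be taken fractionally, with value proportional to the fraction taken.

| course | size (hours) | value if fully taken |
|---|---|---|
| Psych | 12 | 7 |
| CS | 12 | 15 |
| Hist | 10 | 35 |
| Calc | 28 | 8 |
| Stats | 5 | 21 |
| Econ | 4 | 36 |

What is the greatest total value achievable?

Best value per unit of size first: Econ 36/4≈9, Stats 21/5≈4.2, Hist 35/10≈3.5, CS 15/12≈1.25, Psych 7/12≈0.583, Calc 8/28≈0.286.
Econ: take in full, 4 hours for value 36 — 24 left.
Stats: take in full, 5 hours for value 21 — 19 left.
Take all of Hist (10 hours, value 35) — 9 hours left.
Only 9 hours remain; take 9/12 of CS for value 15×9/12 = 11.25.
Total value = 103.25.

103.25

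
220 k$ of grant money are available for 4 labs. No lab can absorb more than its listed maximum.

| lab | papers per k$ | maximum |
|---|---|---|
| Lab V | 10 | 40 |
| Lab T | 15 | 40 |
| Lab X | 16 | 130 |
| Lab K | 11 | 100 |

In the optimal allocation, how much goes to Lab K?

Rank by papers per k$: Lab X 16 > Lab T 15 > Lab K 11 > Lab V 10.
Lab X takes 130 to reach its cap of 130 — 90 left.
Give Lab T 40 to hit its cap of 40 — 50 left.
Lab K: +50 (room for 100) → 50. Pool exhausted.

50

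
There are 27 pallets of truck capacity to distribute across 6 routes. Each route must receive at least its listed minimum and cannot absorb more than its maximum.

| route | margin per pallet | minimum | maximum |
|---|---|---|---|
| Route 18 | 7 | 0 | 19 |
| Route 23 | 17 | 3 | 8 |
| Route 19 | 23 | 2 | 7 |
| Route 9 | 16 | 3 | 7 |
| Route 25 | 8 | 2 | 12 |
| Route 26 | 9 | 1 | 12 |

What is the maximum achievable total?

Meeting every minimum uses 0+3+2+3+2+1 = 11 pallets, leaving 16.
Highest margin per pallet first: Route 19 23 > Route 23 17 > Route 9 16 > Route 26 9 > Route 25 8 > Route 18 7.
Route 19: +5 to 7 (cap) ; 11 left.
Give Route 23 5 more to hit its cap of 8 ; 6 left.
Route 9: +4 to 7 (cap) ; 2 left.
Route 26: +2 (room for 11) → 3. Pool exhausted.
Total = 17×8 + 23×7 + 16×7 + 8×2 + 9×3 = 452.

452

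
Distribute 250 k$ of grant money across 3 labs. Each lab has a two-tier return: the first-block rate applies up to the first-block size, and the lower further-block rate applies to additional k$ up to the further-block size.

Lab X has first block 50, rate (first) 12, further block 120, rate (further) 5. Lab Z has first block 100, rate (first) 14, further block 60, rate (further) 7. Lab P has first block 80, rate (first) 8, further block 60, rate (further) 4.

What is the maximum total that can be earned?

2780

Treat each block as its own option and order by rate: Lab Z/tier1 14 > Lab X/tier1 12 > Lab P/tier1 8 > Lab Z/tier2 7 > Lab X/tier2 5 > Lab P/tier2 4.
Lab Z tier1 at 14: fill all 100 — 150 left.
Lab X tier1 at 12: fill all 50 — 100 left.
Lab P tier1 at 8: fill all 80 — 20 left.
20 remain; put them into Lab Z tier2 at 7.
Total = 14×100 + 12×50 + 8×80 + 7×20 = 2780.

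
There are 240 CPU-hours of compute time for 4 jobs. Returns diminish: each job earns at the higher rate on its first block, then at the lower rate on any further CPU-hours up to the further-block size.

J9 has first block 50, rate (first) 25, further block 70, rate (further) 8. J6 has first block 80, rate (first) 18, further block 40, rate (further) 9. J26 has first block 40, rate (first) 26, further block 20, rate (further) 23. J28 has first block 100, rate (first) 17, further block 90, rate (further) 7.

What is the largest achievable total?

5040

Rank every tier by rate: J26/first 26 > J9/first 25 > J26/second 23 > J6/first 18 > J28/first 17 > J6/second 9 > J9/second 8 > J28/second 7.
J26 first at 26: fill all 40 — 200 left.
J9 first at 25: fill all 50 — 150 left.
Fill J26 second block (20 at 23) — 130 left.
Fill J6 first block (80 at 18) — 50 left.
50 remain; put them into J28 first at 17.
Total = 26×40 + 25×50 + 23×20 + 18×80 + 17×50 = 5040.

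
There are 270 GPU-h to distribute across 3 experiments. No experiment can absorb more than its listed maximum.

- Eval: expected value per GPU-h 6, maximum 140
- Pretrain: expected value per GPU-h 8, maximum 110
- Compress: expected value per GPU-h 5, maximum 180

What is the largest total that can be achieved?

Order the experiments by expected value per GPU-h: Pretrain 8 > Eval 6 > Compress 5.
Pretrain takes 110 to reach its cap of 110 → 160 left.
Eval takes 140 to reach its cap of 140 → 20 left.
Compress: +20 (room for 180) → 20. Pool exhausted.
Total = 6×140 + 8×110 + 5×20 = 1820.

1820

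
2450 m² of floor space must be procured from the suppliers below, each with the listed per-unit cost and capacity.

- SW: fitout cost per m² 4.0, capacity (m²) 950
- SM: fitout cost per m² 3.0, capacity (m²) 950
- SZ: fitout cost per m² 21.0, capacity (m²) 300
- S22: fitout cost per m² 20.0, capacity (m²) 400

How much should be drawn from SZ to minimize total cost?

150

Cheapest first:
Take 950 from SM at 3.0 — need 1500 more.
Take 950 from SW at 4.0 — need 550 more.
S22 (20.0): use full 400 — 150 m² to go.
Take 150 from SZ at 21.0 to finish.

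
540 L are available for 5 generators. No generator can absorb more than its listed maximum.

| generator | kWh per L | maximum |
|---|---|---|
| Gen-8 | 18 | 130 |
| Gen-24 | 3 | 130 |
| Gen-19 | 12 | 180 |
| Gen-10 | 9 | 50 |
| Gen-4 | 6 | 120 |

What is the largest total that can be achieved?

Rank by kWh per L: Gen-8 18 > Gen-19 12 > Gen-10 9 > Gen-4 6 > Gen-24 3.
Gen-8 takes 130 to reach its cap of 130 → 410 left.
Gen-19 takes 180 to reach its cap of 180 → 230 left.
Gen-10: +50 to 50 (cap) → 180 left.
Gen-4: +120 to 120 (cap) → 60 left.
Gen-24: +60 (room for 130) → 60. Pool exhausted.
Total = 18×130 + 3×60 + 12×180 + 9×50 + 6×120 = 5850.

5850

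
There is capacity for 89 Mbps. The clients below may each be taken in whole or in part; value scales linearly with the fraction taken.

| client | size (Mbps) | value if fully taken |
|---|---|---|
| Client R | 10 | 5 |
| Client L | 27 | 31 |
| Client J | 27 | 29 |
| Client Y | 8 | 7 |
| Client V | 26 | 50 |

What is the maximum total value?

Best value per unit of size first: Client V 50/26≈1.92, Client L 31/27≈1.15, Client J 29/27≈1.07, Client Y 7/8≈0.875, Client R 5/10≈0.5.
Take all of Client V (26 Mbps, value 50) ; 63 Mbps left.
All 27 Mbps of Client L fit (value 31) ; 36 remain.
Take all of Client J (27 Mbps, value 29) ; 9 Mbps left.
Take all of Client Y (8 Mbps, value 7) ; 1 Mbps left.
1 Mbps left: a 1/10 share of Client R gives 5×1/10 = 0.5.
Total value = 117.5.

117.5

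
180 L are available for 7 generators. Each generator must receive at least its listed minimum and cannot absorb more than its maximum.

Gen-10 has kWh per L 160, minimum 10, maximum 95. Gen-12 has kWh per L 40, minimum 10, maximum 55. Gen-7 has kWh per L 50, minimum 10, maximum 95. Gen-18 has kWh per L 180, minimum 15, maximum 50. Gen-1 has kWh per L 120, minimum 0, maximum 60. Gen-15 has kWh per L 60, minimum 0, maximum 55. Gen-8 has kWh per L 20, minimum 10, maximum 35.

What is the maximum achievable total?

Meeting every minimum uses 10+10+10+15+0+0+10 = 55 L, leaving 125.
Rank by kWh per L: Gen-18 180 > Gen-10 160 > Gen-1 120 > Gen-15 60 > Gen-7 50 > Gen-12 40 > Gen-8 20.
Give Gen-18 35 more to hit its cap of 50 → 90 left.
Gen-10: +85 to 95 (cap) → 5 left.
Only 5 left; Gen-1 takes them to reach 5.
Total = 160×95 + 40×10 + 50×10 + 180×50 + 120×5 + 20×10 = 25900.

25900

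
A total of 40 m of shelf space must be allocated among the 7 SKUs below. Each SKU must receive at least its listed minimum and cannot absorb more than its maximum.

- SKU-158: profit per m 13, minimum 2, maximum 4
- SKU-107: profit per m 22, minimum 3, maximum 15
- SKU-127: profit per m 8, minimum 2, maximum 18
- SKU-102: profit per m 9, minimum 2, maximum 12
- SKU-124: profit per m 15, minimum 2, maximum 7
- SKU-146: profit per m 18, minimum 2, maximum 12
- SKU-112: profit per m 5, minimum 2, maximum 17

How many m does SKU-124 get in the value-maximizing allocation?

5

Meeting every minimum uses 2+3+2+2+2+2+2 = 15 m, leaving 25.
Highest profit per m first: SKU-107 22 > SKU-146 18 > SKU-124 15 > SKU-158 13 > SKU-102 9 > SKU-127 8 > SKU-112 5.
SKU-107 takes 12 more to reach its cap of 15 — 13 left.
Give SKU-146 10 more to hit its cap of 12 — 3 left.
SKU-124 has room for 5 more but only 3 remain, so it gets 5.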